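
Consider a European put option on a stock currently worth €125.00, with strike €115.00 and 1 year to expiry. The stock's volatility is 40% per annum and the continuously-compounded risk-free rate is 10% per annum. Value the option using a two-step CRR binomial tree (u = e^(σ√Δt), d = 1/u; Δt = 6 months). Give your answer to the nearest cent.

CRR parameters: u = e^(σ√Δt) = e^(0.4·√0.5) = 1.3269, d = 1/u = 0.7536
Per-period rate: rΔt = 0.1·0.5 = 0.05, so R = e^0.05 = 1.0513
Risk-neutral probability p = (e^0.05 − 0.7536)/(1.3269 − 0.7536) = 0.2976/0.5733 = 0.5192
Terminal stock prices: S_uu = 220.1, S_ud = 125, S_dd = 71
Terminal payoffs (K − S): max(-105.1, 0) = 0, max(-10, 0) = 0, max(44, 0) = 44
Node u (S = 165.9): V_u = e^(−0.05)·[0.5192·0.0000 + 0.4808·0.0000] = 0.0000
Node d (S = 94.2): V_d = e^(−0.05)·[0.5192·0.0000 + 0.4808·44.0037] = 20.1253
Node 0 (S = 125): V_0 = e^(−0.05)·[0.5192·0.0000 + 0.4808·20.1253] = 9.2044

€9.20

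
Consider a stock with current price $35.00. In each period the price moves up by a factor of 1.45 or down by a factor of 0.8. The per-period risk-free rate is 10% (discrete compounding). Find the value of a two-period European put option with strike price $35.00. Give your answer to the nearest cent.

$3.02

Risk-neutral probability p = (1 + 0.1 − 0.8)/(1.45 − 0.8) = 0.3000/0.6500 = 0.4615
Terminal stock prices: S_uu = 73.59, S_ud = 40.6, S_dd = 22.4
Terminal payoffs (K − S): max(-38.59, 0) = 0, max(-5.6, 0) = 0, max(12.6, 0) = 12.6
Node u (S = 50.75): V_u = 1/1.1·[0.4615·0.0000 + 0.5385·0.0000] = 0.0000
Node d (S = 28): V_d = 1/1.1·[0.4615·0.0000 + 0.5385·12.6000] = 6.1678
Node 0 (S = 35): V_0 = 1/1.1·[0.4615·0.0000 + 0.5385·6.1678] = 3.0192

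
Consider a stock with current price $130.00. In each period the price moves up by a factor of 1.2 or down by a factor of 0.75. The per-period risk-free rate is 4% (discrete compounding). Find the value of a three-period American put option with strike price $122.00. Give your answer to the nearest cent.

$10.86

Risk-neutral probability p = (1 + 0.04 − 0.75)/(1.2 − 0.75) = 0.2900/0.4500 = 0.6444
Terminal stock prices: S_uuu = 224.6, S_uud = 140.4, S_udd = 87.75, S_ddd = 54.84
Terminal payoffs (K − S): max(-102.6, 0) = 0, max(-18.4, 0) = 0, max(34.25, 0) = 34.25, max(67.16, 0) = 67.16
Node uu (S = 187.2): continuation = 1/1.04·[0.6444·0.0000 + 0.3556·0.0000] = 0.0000; exercise value = 0.0000 ≤ continuation, so V_uu = 0.0000
Node ud (S = 117): continuation = 1/1.04·[0.6444·0.0000 + 0.3556·34.2500] = 11.7094; exercise value = 5.0000 ≤ continuation, so V_ud = 11.7094
Node dd (S = 73.12): continuation = 1/1.04·[0.6444·34.2500 + 0.3556·67.1562] = 44.1827; exercise value = 48.8750 > continuation, so V_dd = 48.8750 (exercise)
Node u (S = 156): continuation = 1/1.04·[0.6444·0.0000 + 0.3556·11.7094] = 4.0032; exercise value = 0.0000 ≤ continuation, so V_u = 4.0032
Node d (S = 97.5): continuation = 1/1.04·[0.6444·11.7094 + 0.3556·48.8750] = 23.9652; exercise value = 24.5000 > continuation, so V_d = 24.5000 (exercise)
Node 0 (S = 130): continuation = 1/1.04·[0.6444·4.0032 + 0.3556·24.5000] = 10.8567; exercise value = 0.0000 ≤ continuation, so V_0 = 10.8567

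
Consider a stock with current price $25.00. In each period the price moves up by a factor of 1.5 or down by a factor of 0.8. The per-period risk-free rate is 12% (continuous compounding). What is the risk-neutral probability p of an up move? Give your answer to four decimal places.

Risk-neutral probability p = (e^0.12 − 0.8)/(1.5 − 0.8) = 0.3275/0.7000 = 0.4679

p = 0.4679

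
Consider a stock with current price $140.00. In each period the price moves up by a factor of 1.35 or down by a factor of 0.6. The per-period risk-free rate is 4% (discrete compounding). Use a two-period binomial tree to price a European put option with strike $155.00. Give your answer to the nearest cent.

Risk-neutral probability p = (1 + 0.04 − 0.6)/(1.35 − 0.6) = 0.4400/0.7500 = 0.5867
Terminal stock prices: S_uu = 255.2, S_ud = 113.4, S_dd = 50.4
Terminal payoffs (K − S): max(-100.2, 0) = 0, max(41.6, 0) = 41.6, max(104.6, 0) = 104.6
Node u (S = 189): V_u = 1/1.04·[0.5867·0.0000 + 0.4133·41.6000] = 16.5333
Node d (S = 84): V_d = 1/1.04·[0.5867·41.6000 + 0.4133·104.6000] = 65.0385
Node 0 (S = 140): V_0 = 1/1.04·[0.5867·16.5333 + 0.4133·65.0385] = 35.1751

$35.18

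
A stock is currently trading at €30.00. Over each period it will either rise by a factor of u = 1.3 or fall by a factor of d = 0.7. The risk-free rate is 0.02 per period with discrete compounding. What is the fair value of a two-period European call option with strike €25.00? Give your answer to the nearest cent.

€8.13

Risk-neutral probability p = (1 + 0.02 − 0.7)/(1.3 − 0.7) = 0.3200/0.6000 = 0.5333
Terminal stock prices: S_uu = 50.7, S_ud = 27.3, S_dd = 14.7
Terminal payoffs (S − K): max(25.7, 0) = 25.7, max(2.3, 0) = 2.3, max(-10.3, 0) = 0
Node u (S = 39): V_u = 1/1.02·[0.5333·25.7000 + 0.4667·2.3000] = 14.4902
Node d (S = 21): V_d = 1/1.02·[0.5333·2.3000 + 0.4667·0.0000] = 1.2026
Node 0 (S = 30): V_0 = 1/1.02·[0.5333·14.4902 + 0.4667·1.2026] = 8.1268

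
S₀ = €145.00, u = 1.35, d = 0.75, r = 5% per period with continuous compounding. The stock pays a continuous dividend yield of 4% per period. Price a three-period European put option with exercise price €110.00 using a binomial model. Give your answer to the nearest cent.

€7.64

Per-period risk-free factor R = e^0.05 = 1.0513; dividend-adjusted growth = e^(0.05−0.04) = 1.0101.
Risk-neutral probability p = (1.0101 − 0.75)/(1.35 − 0.75) = 0.2601/0.6000 = 0.4334
Terminal stock prices: S_uuu = 356.8, S_uud = 198.2, S_udd = 110.1, S_ddd = 61.17
Terminal payoffs (K − S): max(-246.8, 0) = 0, max(-88.2, 0) = 0, max(-0.1094, 0) = 0, max(48.83, 0) = 48.83
Node uu (S = 264.3): V_uu = e^(−0.05)·[0.4334·0.0000 + 0.5666·0.0000] = 0.0000
Node ud (S = 146.8): V_ud = e^(−0.05)·[0.4334·0.0000 + 0.5666·0.0000] = 0.0000
Node dd (S = 81.56): V_dd = e^(−0.05)·[0.4334·0.0000 + 0.5666·48.8281] = 26.3159
Node u (S = 195.8): V_u = e^(−0.05)·[0.4334·0.0000 + 0.5666·0.0000] = 0.0000
Node d (S = 108.8): V_d = e^(−0.05)·[0.4334·0.0000 + 0.5666·26.3159] = 14.1830
Node 0 (S = 145): V_0 = e^(−0.05)·[0.4334·0.0000 + 0.5666·14.1830] = 7.6439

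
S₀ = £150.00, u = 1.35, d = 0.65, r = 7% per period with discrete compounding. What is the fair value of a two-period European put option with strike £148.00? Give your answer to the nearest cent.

Risk-neutral probability p = (1 + 0.07 − 0.65)/(1.35 − 0.65) = 0.4200/0.7000 = 0.6000
Terminal stock prices: S_uu = 273.4, S_ud = 131.6, S_dd = 63.38
Terminal payoffs (K − S): max(-125.4, 0) = 0, max(16.38, 0) = 16.38, max(84.62, 0) = 84.62
Node u (S = 202.5): V_u = 1/1.07·[0.6000·0.0000 + 0.4000·16.3750] = 6.1215
Node d (S = 97.5): V_d = 1/1.07·[0.6000·16.3750 + 0.4000·84.6250] = 40.8178
Node 0 (S = 150): V_0 = 1/1.07·[0.6000·6.1215 + 0.4000·40.8178] = 18.6916

£18.69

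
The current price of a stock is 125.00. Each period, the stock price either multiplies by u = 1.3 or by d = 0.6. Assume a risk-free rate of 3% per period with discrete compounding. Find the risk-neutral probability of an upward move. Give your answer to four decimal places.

p = 0.6143

Risk-neutral probability p = (1 + 0.03 − 0.6)/(1.3 − 0.6) = 0.4300/0.7000 = 0.6143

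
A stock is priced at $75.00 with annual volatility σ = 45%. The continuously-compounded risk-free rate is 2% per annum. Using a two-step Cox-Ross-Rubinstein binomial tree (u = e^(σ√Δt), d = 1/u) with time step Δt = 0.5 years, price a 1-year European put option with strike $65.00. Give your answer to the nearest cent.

CRR parameters: u = e^(σ√Δt) = e^(0.45·√0.5) = 1.3746, d = 1/u = 0.7275
Per-period rate: rΔt = 0.02·0.5 = 0.01, so R = e^0.01 = 1.0101
Risk-neutral probability p = (e^0.01 − 0.7275)/(1.3746 − 0.7275) = 0.2826/0.6472 = 0.4366
Terminal stock prices: S_uu = 141.7, S_ud = 75, S_dd = 39.69
Terminal payoffs (K − S): max(-76.72, 0) = 0, max(-10, 0) = 0, max(25.31, 0) = 25.31
Node u (S = 103.1): V_u = e^(−0.01)·[0.4366·0.0000 + 0.5634·0.0000] = 0.0000
Node d (S = 54.56): V_d = e^(−0.01)·[0.4366·0.0000 + 0.5634·25.3103] = 14.1168
Node 0 (S = 75): V_0 = e^(−0.01)·[0.4366·0.0000 + 0.5634·14.1168] = 7.8737

$7.87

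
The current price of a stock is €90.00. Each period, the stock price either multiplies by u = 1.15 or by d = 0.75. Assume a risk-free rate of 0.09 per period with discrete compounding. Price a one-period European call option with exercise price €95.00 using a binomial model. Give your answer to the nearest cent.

€6.63

Risk-neutral probability p = (1 + 0.09 − 0.75)/(1.15 − 0.75) = 0.3400/0.4000 = 0.8500
Terminal stock prices: S_u = 103.5, S_d = 67.5
Terminal payoffs (S − K): max(8.5, 0) = 8.5, max(-27.5, 0) = 0
Node 0 (S = 90): V_0 = 1/1.09·[0.8500·8.5000 + 0.1500·0.0000] = 6.6284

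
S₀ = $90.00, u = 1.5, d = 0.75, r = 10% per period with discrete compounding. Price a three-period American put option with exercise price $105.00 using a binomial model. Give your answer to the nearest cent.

Risk-neutral probability p = (1 + 0.1 − 0.75)/(1.5 − 0.75) = 0.3500/0.7500 = 0.4667
Terminal stock prices: S_uuu = 303.8, S_uud = 151.9, S_udd = 75.94, S_ddd = 37.97
Terminal payoffs (K − S): max(-198.8, 0) = 0, max(-46.88, 0) = 0, max(29.06, 0) = 29.06, max(67.03, 0) = 67.03
Node uu (S = 202.5): continuation = 1/1.1·[0.4667·0.0000 + 0.5333·0.0000] = 0.0000; exercise value = 0.0000 ≤ continuation, so V_uu = 0.0000
Node ud (S = 101.2): continuation = 1/1.1·[0.4667·0.0000 + 0.5333·29.0625] = 14.0909; exercise value = 3.7500 ≤ continuation, so V_ud = 14.0909
Node dd (S = 50.62): continuation = 1/1.1·[0.4667·29.0625 + 0.5333·67.0312] = 44.8295; exercise value = 54.3750 > continuation, so V_dd = 54.3750 (exercise)
Node u (S = 135): continuation = 1/1.1·[0.4667·0.0000 + 0.5333·14.0909] = 6.8320; exercise value = 0.0000 ≤ continuation, so V_u = 6.8320
Node d (S = 67.5): continuation = 1/1.1·[0.4667·14.0909 + 0.5333·54.3750] = 32.3416; exercise value = 37.5000 > continuation, so V_d = 37.5000 (exercise)
Node 0 (S = 90): continuation = 1/1.1·[0.4667·6.8320 + 0.5333·37.5000] = 21.0802; exercise value = 15.0000 ≤ continuation, so V_0 = 21.0802

$21.08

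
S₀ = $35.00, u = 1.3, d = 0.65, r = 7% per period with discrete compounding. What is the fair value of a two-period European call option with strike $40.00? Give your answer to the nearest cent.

$6.98

Risk-neutral probability p = (1 + 0.07 − 0.65)/(1.3 − 0.65) = 0.4200/0.6500 = 0.6462
Terminal stock prices: S_uu = 59.15, S_ud = 29.57, S_dd = 14.79
Terminal payoffs (S − K): max(19.15, 0) = 19.15, max(-10.43, 0) = 0, max(-25.21, 0) = 0
Node u (S = 45.5): V_u = 1/1.07·[0.6462·19.1500 + 0.3538·0.0000] = 11.5643
Node d (S = 22.75): V_d = 1/1.07·[0.6462·0.0000 + 0.3538·0.0000] = 0.0000
Node 0 (S = 35): V_0 = 1/1.07·[0.6462·11.5643 + 0.3538·0.0000] = 6.9835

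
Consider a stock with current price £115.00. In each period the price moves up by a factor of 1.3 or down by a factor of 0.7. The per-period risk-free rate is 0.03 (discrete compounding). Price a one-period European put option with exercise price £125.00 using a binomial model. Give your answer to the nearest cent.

£19.44

Risk-neutral probability p = (1 + 0.03 − 0.7)/(1.3 − 0.7) = 0.3300/0.6000 = 0.5500
Terminal stock prices: S_u = 149.5, S_d = 80.5
Terminal payoffs (K − S): max(-24.5, 0) = 0, max(44.5, 0) = 44.5
Node 0 (S = 115): V_0 = 1/1.03·[0.5500·0.0000 + 0.4500·44.5000] = 19.4417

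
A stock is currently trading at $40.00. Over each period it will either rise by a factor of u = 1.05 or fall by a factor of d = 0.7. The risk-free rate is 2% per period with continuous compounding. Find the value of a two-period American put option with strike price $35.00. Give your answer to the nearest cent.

Risk-neutral probability p = (e^0.02 − 0.7)/(1.05 − 0.7) = 0.3202/0.3500 = 0.9149
Terminal stock prices: S_uu = 44.1, S_ud = 29.4, S_dd = 19.6
Terminal payoffs (K − S): max(-9.1, 0) = 0, max(5.6, 0) = 5.6, max(15.4, 0) = 15.4
Node u (S = 42): continuation = e^(−0.02)·[0.9149·0.0000 + 0.0851·5.6000] = 0.4673; exercise value = 0.0000 ≤ continuation, so V_u = 0.4673
Node d (S = 28): continuation = e^(−0.02)·[0.9149·5.6000 + 0.0851·15.4000] = 6.3070; exercise value = 7.0000 > continuation, so V_d = 7.0000 (exercise)
Node 0 (S = 40): continuation = e^(−0.02)·[0.9149·0.4673 + 0.0851·7.0000] = 1.0033; exercise value = 0.0000 ≤ continuation, so V_0 = 1.0033

$1.00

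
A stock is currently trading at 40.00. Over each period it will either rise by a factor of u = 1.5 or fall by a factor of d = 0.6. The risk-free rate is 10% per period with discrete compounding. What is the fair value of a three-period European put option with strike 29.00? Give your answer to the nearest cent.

Risk-neutral probability p = (1 + 0.1 − 0.6)/(1.5 − 0.6) = 0.5000/0.9000 = 0.5556
Terminal stock prices: S_uuu = 135, S_uud = 54, S_udd = 21.6, S_ddd = 8.64
Terminal payoffs (K − S): max(-106, 0) = 0, max(-25, 0) = 0, max(7.4, 0) = 7.4, max(20.36, 0) = 20.36
Node uu (S = 90): V_uu = 1/1.1·[0.5556·0.0000 + 0.4444·0.0000] = 0.0000
Node ud (S = 36): V_ud = 1/1.1·[0.5556·0.0000 + 0.4444·7.4000] = 2.9899
Node dd (S = 14.4): V_dd = 1/1.1·[0.5556·7.4000 + 0.4444·20.3600] = 11.9636
Node u (S = 60): V_u = 1/1.1·[0.5556·0.0000 + 0.4444·2.9899] = 1.2080
Node d (S = 24): V_d = 1/1.1·[0.5556·2.9899 + 0.4444·11.9636] = 6.3438
Node 0 (S = 40): V_0 = 1/1.1·[0.5556·1.2080 + 0.4444·6.3438] = 3.1733

3.17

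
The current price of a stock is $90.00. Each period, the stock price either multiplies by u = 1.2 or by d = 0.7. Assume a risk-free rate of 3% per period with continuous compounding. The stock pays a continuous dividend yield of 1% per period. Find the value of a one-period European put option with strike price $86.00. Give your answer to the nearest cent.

$8.03

Per-period risk-free factor R = e^0.03 = 1.0305; dividend-adjusted growth = e^(0.03−0.01) = 1.0202.
Risk-neutral probability p = (1.0202 − 0.7)/(1.2 − 0.7) = 0.3202/0.5000 = 0.6404
Terminal stock prices: S_u = 108, S_d = 63
Terminal payoffs (K − S): max(-22, 0) = 0, max(23, 0) = 23
Node 0 (S = 90): V_0 = e^(−0.03)·[0.6404·0.0000 + 0.3596·23.0000] = 8.0263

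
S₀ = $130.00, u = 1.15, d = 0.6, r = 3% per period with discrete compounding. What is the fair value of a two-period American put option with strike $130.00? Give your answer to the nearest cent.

Risk-neutral probability p = (1 + 0.03 − 0.6)/(1.15 − 0.6) = 0.4300/0.5500 = 0.7818
Terminal stock prices: S_uu = 171.9, S_ud = 89.7, S_dd = 46.8
Terminal payoffs (K − S): max(-41.92, 0) = 0, max(40.3, 0) = 40.3, max(83.2, 0) = 83.2
Node u (S = 149.5): continuation = 1/1.03·[0.7818·0.0000 + 0.2182·40.3000] = 8.5366; exercise value = 0.0000 ≤ continuation, so V_u = 8.5366
Node d (S = 78): continuation = 1/1.03·[0.7818·40.3000 + 0.2182·83.2000] = 48.2136; exercise value = 52.0000 > continuation, so V_d = 52.0000 (exercise)
Node 0 (S = 130): continuation = 1/1.03·[0.7818·8.5366 + 0.2182·52.0000] = 17.4947; exercise value = 0.0000 ≤ continuation, so V_0 = 17.4947

$17.49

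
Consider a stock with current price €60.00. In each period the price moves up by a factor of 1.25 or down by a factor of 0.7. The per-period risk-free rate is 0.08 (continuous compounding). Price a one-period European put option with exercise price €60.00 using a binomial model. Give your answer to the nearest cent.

€5.04

Risk-neutral probability p = (e^0.08 − 0.7)/(1.25 − 0.7) = 0.3833/0.5500 = 0.6969
Terminal stock prices: S_u = 75, S_d = 42
Terminal payoffs (K − S): max(-15, 0) = 0, max(18, 0) = 18
Node 0 (S = 60): V_0 = e^(−0.08)·[0.6969·0.0000 + 0.3031·18.0000] = 5.0366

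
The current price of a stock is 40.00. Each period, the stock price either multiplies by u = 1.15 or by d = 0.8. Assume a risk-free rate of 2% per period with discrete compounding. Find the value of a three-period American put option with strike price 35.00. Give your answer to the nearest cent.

Risk-neutral probability p = (1 + 0.02 − 0.8)/(1.15 − 0.8) = 0.2200/0.3500 = 0.6286
Terminal stock prices: S_uuu = 60.83, S_uud = 42.32, S_udd = 29.44, S_ddd = 20.48
Terminal payoffs (K − S): max(-25.83, 0) = 0, max(-7.32, 0) = 0, max(5.56, 0) = 5.56, max(14.52, 0) = 14.52
Node uu (S = 52.9): continuation = 1/1.02·[0.6286·0.0000 + 0.3714·0.0000] = 0.0000; exercise value = 0.0000 ≤ continuation, so V_uu = 0.0000
Node ud (S = 36.8): continuation = 1/1.02·[0.6286·0.0000 + 0.3714·5.5600] = 2.0246; exercise value = 0.0000 ≤ continuation, so V_ud = 2.0246
Node dd (S = 25.6): continuation = 1/1.02·[0.6286·5.5600 + 0.3714·14.5200] = 8.7137; exercise value = 9.4000 > continuation, so V_dd = 9.4000 (exercise)
Node u (S = 46): continuation = 1/1.02·[0.6286·0.0000 + 0.3714·2.0246] = 0.7373; exercise value = 0.0000 ≤ continuation, so V_u = 0.7373
Node d (S = 32): continuation = 1/1.02·[0.6286·2.0246 + 0.3714·9.4000] = 4.6707; exercise value = 3.0000 ≤ continuation, so V_d = 4.6707
Node 0 (S = 40): continuation = 1/1.02·[0.6286·0.7373 + 0.3714·4.6707] = 2.1551; exercise value = 0.0000 ≤ continuation, so V_0 = 2.1551

2.16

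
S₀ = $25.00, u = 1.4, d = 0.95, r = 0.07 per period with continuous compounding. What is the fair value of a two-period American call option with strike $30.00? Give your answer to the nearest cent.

$2.34

Risk-neutral probability p = (e^0.07 − 0.95)/(1.4 − 0.95) = 0.1225/0.4500 = 0.2722
Terminal stock prices: S_uu = 49, S_ud = 33.25, S_dd = 22.56
Terminal payoffs (S − K): max(19, 0) = 19, max(3.25, 0) = 3.25, max(-7.438, 0) = 0
Node u (S = 35): continuation = e^(−0.07)·[0.2722·19.0000 + 0.7278·3.2500] = 7.0282; exercise value = 5.0000 ≤ continuation, so V_u = 7.0282
Node d (S = 23.75): continuation = e^(−0.07)·[0.2722·3.2500 + 0.7278·0.0000] = 0.8250; exercise value = 0.0000 ≤ continuation, so V_d = 0.8250
Node 0 (S = 25): continuation = e^(−0.07)·[0.2722·7.0282 + 0.7278·0.8250] = 2.3438; exercise value = 0.0000 ≤ continuation, so V_0 = 2.3438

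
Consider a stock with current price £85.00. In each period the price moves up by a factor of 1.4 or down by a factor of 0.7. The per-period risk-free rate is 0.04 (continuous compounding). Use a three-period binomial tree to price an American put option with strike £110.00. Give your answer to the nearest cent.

£31.05

Risk-neutral probability p = (e^0.04 − 0.7)/(1.4 − 0.7) = 0.3408/0.7000 = 0.4869
Terminal stock prices: S_uuu = 233.2, S_uud = 116.6, S_udd = 58.31, S_ddd = 29.15
Terminal payoffs (K − S): max(-123.2, 0) = 0, max(-6.62, 0) = 0, max(51.69, 0) = 51.69, max(80.84, 0) = 80.84
Node uu (S = 166.6): continuation = e^(−0.04)·[0.4869·0.0000 + 0.5131·0.0000] = 0.0000; exercise value = 0.0000 ≤ continuation, so V_uu = 0.0000
Node ud (S = 83.3): continuation = e^(−0.04)·[0.4869·0.0000 + 0.5131·51.6900] = 25.4836; exercise value = 26.7000 > continuation, so V_ud = 26.7000 (exercise)
Node dd (S = 41.65): continuation = e^(−0.04)·[0.4869·51.6900 + 0.5131·80.8450] = 64.0368; exercise value = 68.3500 > continuation, so V_dd = 68.3500 (exercise)
Node u (S = 119): continuation = e^(−0.04)·[0.4869·0.0000 + 0.5131·26.7000] = 13.1633; exercise value = 0.0000 ≤ continuation, so V_u = 13.1633
Node d (S = 59.5): continuation = e^(−0.04)·[0.4869·26.7000 + 0.5131·68.3500] = 46.1868; exercise value = 50.5000 > continuation, so V_d = 50.5000 (exercise)
Node 0 (S = 85): continuation = e^(−0.04)·[0.4869·13.1633 + 0.5131·50.5000] = 31.0544; exercise value = 25.0000 ≤ continuation, so V_0 = 31.0544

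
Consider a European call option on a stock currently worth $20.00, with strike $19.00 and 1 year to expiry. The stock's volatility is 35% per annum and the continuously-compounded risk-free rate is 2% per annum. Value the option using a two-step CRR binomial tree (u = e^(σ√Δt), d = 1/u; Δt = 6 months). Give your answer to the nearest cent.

CRR parameters: u = e^(σ√Δt) = e^(0.35·√0.5) = 1.2808, d = 1/u = 0.7808
Per-period rate: rΔt = 0.02·0.5 = 0.01, so R = e^0.01 = 1.0101
Risk-neutral probability p = (e^0.01 − 0.7808)/(1.2808 − 0.7808) = 0.2293/0.5000 = 0.4585
Terminal stock prices: S_uu = 32.81, S_ud = 20, S_dd = 12.19
Terminal payoffs (S − K): max(13.81, 0) = 13.81, max(1, 0) = 1, max(-6.808, 0) = 0
Node u (S = 25.62): V_u = e^(−0.01)·[0.4585·13.8091 + 0.5415·1.0000] = 6.8051
Node d (S = 15.62): V_d = e^(−0.01)·[0.4585·1.0000 + 0.5415·0.0000] = 0.4540
Node 0 (S = 20): V_0 = e^(−0.01)·[0.4585·6.8051 + 0.5415·0.4540] = 3.3327

$3.33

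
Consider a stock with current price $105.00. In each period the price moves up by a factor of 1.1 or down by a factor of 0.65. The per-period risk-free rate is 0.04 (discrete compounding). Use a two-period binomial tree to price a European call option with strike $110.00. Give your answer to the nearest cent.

$11.84

Risk-neutral probability p = (1 + 0.04 − 0.65)/(1.1 − 0.65) = 0.3900/0.4500 = 0.8667
Terminal stock prices: S_uu = 127.1, S_ud = 75.08, S_dd = 44.36
Terminal payoffs (S − K): max(17.05, 0) = 17.05, max(-34.92, 0) = 0, max(-65.64, 0) = 0
Node u (S = 115.5): V_u = 1/1.04·[0.8667·17.0500 + 0.1333·0.0000] = 14.2083
Node d (S = 68.25): V_d = 1/1.04·[0.8667·0.0000 + 0.1333·0.0000] = 0.0000
Node 0 (S = 105): V_0 = 1/1.04·[0.8667·14.2083 + 0.1333·0.0000] = 11.8403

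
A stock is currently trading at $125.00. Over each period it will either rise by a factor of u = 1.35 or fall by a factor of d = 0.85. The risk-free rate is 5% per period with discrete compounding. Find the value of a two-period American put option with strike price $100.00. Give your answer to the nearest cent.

$3.16

Risk-neutral probability p = (1 + 0.05 − 0.85)/(1.35 − 0.85) = 0.2000/0.5000 = 0.4000
Terminal stock prices: S_uu = 227.8, S_ud = 143.4, S_dd = 90.31
Terminal payoffs (K − S): max(-127.8, 0) = 0, max(-43.44, 0) = 0, max(9.688, 0) = 9.688
Node u (S = 168.8): continuation = 1/1.05·[0.4000·0.0000 + 0.6000·0.0000] = 0.0000; exercise value = 0.0000 ≤ continuation, so V_u = 0.0000
Node d (S = 106.2): continuation = 1/1.05·[0.4000·0.0000 + 0.6000·9.6875] = 5.5357; exercise value = 0.0000 ≤ continuation, so V_d = 5.5357
Node 0 (S = 125): continuation = 1/1.05·[0.4000·0.0000 + 0.6000·5.5357] = 3.1633; exercise value = 0.0000 ≤ continuation, so V_0 = 3.1633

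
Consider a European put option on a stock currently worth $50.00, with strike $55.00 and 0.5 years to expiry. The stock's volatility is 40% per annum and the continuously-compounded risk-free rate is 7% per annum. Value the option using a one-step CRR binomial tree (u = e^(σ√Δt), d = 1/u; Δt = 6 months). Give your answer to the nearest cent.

CRR parameters: u = e^(σ√Δt) = e^(0.4·√0.5) = 1.3269, d = 1/u = 0.7536
Per-period rate: rΔt = 0.07·0.5 = 0.035, so R = e^0.035 = 1.0356
Risk-neutral probability p = (e^0.035 − 0.7536)/(1.3269 − 0.7536) = 0.2820/0.5733 = 0.4919
Terminal stock prices: S_u = 66.34, S_d = 37.68
Terminal payoffs (K − S): max(-11.34, 0) = 0, max(17.32, 0) = 17.32
Node 0 (S = 50): V_0 = e^(−0.035)·[0.4919·0.0000 + 0.5081·17.3181] = 8.4968

$8.50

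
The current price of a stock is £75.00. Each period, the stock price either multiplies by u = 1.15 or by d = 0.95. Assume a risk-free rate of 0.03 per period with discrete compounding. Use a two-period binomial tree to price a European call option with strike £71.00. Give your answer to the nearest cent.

Risk-neutral probability p = (1 + 0.03 − 0.95)/(1.15 − 0.95) = 0.0800/0.2000 = 0.4000
Terminal stock prices: S_uu = 99.19, S_ud = 81.94, S_dd = 67.69
Terminal payoffs (S − K): max(28.19, 0) = 28.19, max(10.94, 0) = 10.94, max(-3.312, 0) = 0
Node u (S = 86.25): V_u = 1/1.03·[0.4000·28.1875 + 0.6000·10.9375] = 17.3180
Node d (S = 71.25): V_d = 1/1.03·[0.4000·10.9375 + 0.6000·0.0000] = 4.2476
Node 0 (S = 75): V_0 = 1/1.03·[0.4000·17.3180 + 0.6000·4.2476] = 9.1997

£9.20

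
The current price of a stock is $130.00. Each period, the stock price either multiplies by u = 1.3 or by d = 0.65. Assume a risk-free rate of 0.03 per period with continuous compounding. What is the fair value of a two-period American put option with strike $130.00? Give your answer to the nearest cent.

$22.92

Risk-neutral probability p = (e^0.03 − 0.65)/(1.3 − 0.65) = 0.3805/0.6500 = 0.5853
Terminal stock prices: S_uu = 219.7, S_ud = 109.9, S_dd = 54.93
Terminal payoffs (K − S): max(-89.7, 0) = 0, max(20.15, 0) = 20.15, max(75.07, 0) = 75.07
Node u (S = 169): continuation = e^(−0.03)·[0.5853·0.0000 + 0.4147·20.1500] = 8.1090; exercise value = 0.0000 ≤ continuation, so V_u = 8.1090
Node d (S = 84.5): continuation = e^(−0.03)·[0.5853·20.1500 + 0.4147·75.0750] = 41.6579; exercise value = 45.5000 > continuation, so V_d = 45.5000 (exercise)
Node 0 (S = 130): continuation = e^(−0.03)·[0.5853·8.1090 + 0.4147·45.5000] = 22.9166; exercise value = 0.0000 ≤ continuation, so V_0 = 22.9166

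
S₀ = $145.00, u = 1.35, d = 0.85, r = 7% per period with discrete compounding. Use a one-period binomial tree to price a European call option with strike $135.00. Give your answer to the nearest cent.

Risk-neutral probability p = (1 + 0.07 − 0.85)/(1.35 − 0.85) = 0.2200/0.5000 = 0.4400
Terminal stock prices: S_u = 195.8, S_d = 123.2
Terminal payoffs (S − K): max(60.75, 0) = 60.75, max(-11.75, 0) = 0
Node 0 (S = 145): V_0 = 1/1.07·[0.4400·60.7500 + 0.5600·0.0000] = 24.9813

$24.98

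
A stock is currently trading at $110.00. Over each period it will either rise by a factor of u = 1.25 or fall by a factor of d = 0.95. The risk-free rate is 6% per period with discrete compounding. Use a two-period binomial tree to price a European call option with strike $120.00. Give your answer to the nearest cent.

$10.60

Risk-neutral probability p = (1 + 0.06 − 0.95)/(1.25 − 0.95) = 0.1100/0.3000 = 0.3667
Terminal stock prices: S_uu = 171.9, S_ud = 130.6, S_dd = 99.27
Terminal payoffs (S − K): max(51.88, 0) = 51.88, max(10.62, 0) = 10.62, max(-20.73, 0) = 0
Node u (S = 137.5): V_u = 1/1.06·[0.3667·51.8750 + 0.6333·10.6250] = 24.2925
Node d (S = 104.5): V_d = 1/1.06·[0.3667·10.6250 + 0.6333·0.0000] = 3.6753
Node 0 (S = 110): V_0 = 1/1.06·[0.3667·24.2925 + 0.6333·3.6753] = 10.5990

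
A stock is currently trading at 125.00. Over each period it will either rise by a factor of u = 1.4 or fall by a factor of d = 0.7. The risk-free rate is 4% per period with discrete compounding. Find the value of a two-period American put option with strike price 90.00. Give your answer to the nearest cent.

7.03

Risk-neutral probability p = (1 + 0.04 − 0.7)/(1.4 − 0.7) = 0.3400/0.7000 = 0.4857
Terminal stock prices: S_uu = 245, S_ud = 122.5, S_dd = 61.25
Terminal payoffs (K − S): max(-155, 0) = 0, max(-32.5, 0) = 0, max(28.75, 0) = 28.75
Node u (S = 175): continuation = 1/1.04·[0.4857·0.0000 + 0.5143·0.0000] = 0.0000; exercise value = 0.0000 ≤ continuation, so V_u = 0.0000
Node d (S = 87.5): continuation = 1/1.04·[0.4857·0.0000 + 0.5143·28.7500] = 14.2170; exercise value = 2.5000 ≤ continuation, so V_d = 14.2170
Node 0 (S = 125): continuation = 1/1.04·[0.4857·0.0000 + 0.5143·14.2170] = 7.0304; exercise value = 0.0000 ≤ continuation, so V_0 = 7.0304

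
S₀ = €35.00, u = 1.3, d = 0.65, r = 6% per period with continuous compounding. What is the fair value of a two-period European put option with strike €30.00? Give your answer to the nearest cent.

Risk-neutral probability p = (e^0.06 − 0.65)/(1.3 − 0.65) = 0.4118/0.6500 = 0.6336
Terminal stock prices: S_uu = 59.15, S_ud = 29.57, S_dd = 14.79
Terminal payoffs (K − S): max(-29.15, 0) = 0, max(0.425, 0) = 0.425, max(15.21, 0) = 15.21
Node u (S = 45.5): V_u = e^(−0.06)·[0.6336·0.0000 + 0.3664·0.4250] = 0.1467
Node d (S = 22.75): V_d = e^(−0.06)·[0.6336·0.4250 + 0.3664·15.2125] = 5.5029
Node 0 (S = 35): V_0 = e^(−0.06)·[0.6336·0.1467 + 0.3664·5.5029] = 1.9864

€1.99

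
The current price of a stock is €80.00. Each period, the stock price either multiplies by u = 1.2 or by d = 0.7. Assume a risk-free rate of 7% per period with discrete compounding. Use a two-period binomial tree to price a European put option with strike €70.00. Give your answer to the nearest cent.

Risk-neutral probability p = (1 + 0.07 − 0.7)/(1.2 − 0.7) = 0.3700/0.5000 = 0.7400
Terminal stock prices: S_uu = 115.2, S_ud = 67.2, S_dd = 39.2
Terminal payoffs (K − S): max(-45.2, 0) = 0, max(2.8, 0) = 2.8, max(30.8, 0) = 30.8
Node u (S = 96): V_u = 1/1.07·[0.7400·0.0000 + 0.2600·2.8000] = 0.6804
Node d (S = 56): V_d = 1/1.07·[0.7400·2.8000 + 0.2600·30.8000] = 9.4206
Node 0 (S = 80): V_0 = 1/1.07·[0.7400·0.6804 + 0.2600·9.4206] = 2.7596

€2.76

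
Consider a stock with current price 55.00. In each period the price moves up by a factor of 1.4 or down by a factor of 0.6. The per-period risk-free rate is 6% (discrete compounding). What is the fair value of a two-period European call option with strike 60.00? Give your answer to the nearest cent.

14.07

Risk-neutral probability p = (1 + 0.06 − 0.6)/(1.4 − 0.6) = 0.4600/0.8000 = 0.5750
Terminal stock prices: S_uu = 107.8, S_ud = 46.2, S_dd = 19.8
Terminal payoffs (S − K): max(47.8, 0) = 47.8, max(-13.8, 0) = 0, max(-40.2, 0) = 0
Node u (S = 77): V_u = 1/1.06·[0.5750·47.8000 + 0.4250·0.0000] = 25.9292
Node d (S = 33): V_d = 1/1.06·[0.5750·0.0000 + 0.4250·0.0000] = 0.0000
Node 0 (S = 55): V_0 = 1/1.06·[0.5750·25.9292 + 0.4250·0.0000] = 14.0654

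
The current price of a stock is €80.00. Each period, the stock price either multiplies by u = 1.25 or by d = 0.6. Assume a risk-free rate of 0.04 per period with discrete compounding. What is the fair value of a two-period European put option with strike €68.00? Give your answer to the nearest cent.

€7.02

Risk-neutral probability p = (1 + 0.04 − 0.6)/(1.25 − 0.6) = 0.4400/0.6500 = 0.6769
Terminal stock prices: S_uu = 125, S_ud = 60, S_dd = 28.8
Terminal payoffs (K − S): max(-57, 0) = 0, max(8, 0) = 8, max(39.2, 0) = 39.2
Node u (S = 100): V_u = 1/1.04·[0.6769·0.0000 + 0.3231·8.0000] = 2.4852
Node d (S = 48): V_d = 1/1.04·[0.6769·8.0000 + 0.3231·39.2000] = 17.3846
Node 0 (S = 80): V_0 = 1/1.04·[0.6769·2.4852 + 0.3231·17.3846] = 7.0181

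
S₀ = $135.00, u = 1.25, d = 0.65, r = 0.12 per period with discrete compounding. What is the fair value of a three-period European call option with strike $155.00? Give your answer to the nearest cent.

$37.18

Risk-neutral probability p = (1 + 0.12 − 0.65)/(1.25 − 0.65) = 0.4700/0.6000 = 0.7833
Terminal stock prices: S_uuu = 263.7, S_uud = 137.1, S_udd = 71.3, S_ddd = 37.07
Terminal payoffs (S − K): max(108.7, 0) = 108.7, max(-17.89, 0) = 0, max(-83.7, 0) = 0, max(-117.9, 0) = 0
Node uu (S = 210.9): V_uu = 1/1.12·[0.7833·108.6719 + 0.2167·0.0000] = 76.0056
Node ud (S = 109.7): V_ud = 1/1.12·[0.7833·0.0000 + 0.2167·0.0000] = 0.0000
Node dd (S = 57.04): V_dd = 1/1.12·[0.7833·0.0000 + 0.2167·0.0000] = 0.0000
Node u (S = 168.8): V_u = 1/1.12·[0.7833·76.0056 + 0.2167·0.0000] = 53.1587
Node d (S = 87.75): V_d = 1/1.12·[0.7833·0.0000 + 0.2167·0.0000] = 0.0000
Node 0 (S = 135): V_0 = 1/1.12·[0.7833·53.1587 + 0.2167·0.0000] = 37.1794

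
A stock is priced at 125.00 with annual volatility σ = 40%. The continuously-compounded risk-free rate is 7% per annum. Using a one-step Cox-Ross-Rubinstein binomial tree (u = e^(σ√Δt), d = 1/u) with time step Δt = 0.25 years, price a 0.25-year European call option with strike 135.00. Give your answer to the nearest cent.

CRR parameters: u = e^(σ√Δt) = e^(0.4·√0.25) = 1.2214, d = 1/u = 0.8187
Per-period rate: rΔt = 0.07·0.25 = 0.0175, so R = e^0.0175 = 1.0177
Risk-neutral probability p = (e^0.0175 − 0.8187)/(1.2214 − 0.8187) = 0.1989/0.4027 = 0.4940
Terminal stock prices: S_u = 152.7, S_d = 102.3
Terminal payoffs (S − K): max(17.68, 0) = 17.68, max(-32.66, 0) = 0
Node 0 (S = 125): V_0 = e^(−0.0175)·[0.4940·17.6753 + 0.5060·0.0000] = 8.5803

8.58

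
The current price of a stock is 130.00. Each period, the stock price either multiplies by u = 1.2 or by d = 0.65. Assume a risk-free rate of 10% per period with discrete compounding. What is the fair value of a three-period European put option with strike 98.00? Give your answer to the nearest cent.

2.24

Risk-neutral probability p = (1 + 0.1 − 0.65)/(1.2 − 0.65) = 0.4500/0.5500 = 0.8182
Terminal stock prices: S_uuu = 224.6, S_uud = 121.7, S_udd = 65.91, S_ddd = 35.7
Terminal payoffs (K − S): max(-126.6, 0) = 0, max(-23.68, 0) = 0, max(32.09, 0) = 32.09, max(62.3, 0) = 62.3
Node uu (S = 187.2): V_uu = 1/1.1·[0.8182·0.0000 + 0.1818·0.0000] = 0.0000
Node ud (S = 101.4): V_ud = 1/1.1·[0.8182·0.0000 + 0.1818·32.0900] = 5.3041
Node dd (S = 54.93): V_dd = 1/1.1·[0.8182·32.0900 + 0.1818·62.2987] = 34.1659
Node u (S = 156): V_u = 1/1.1·[0.8182·0.0000 + 0.1818·5.3041] = 0.8767
Node d (S = 84.5): V_d = 1/1.1·[0.8182·5.3041 + 0.1818·34.1659] = 9.5925
Node 0 (S = 130): V_0 = 1/1.1·[0.8182·0.8767 + 0.1818·9.5925] = 2.2376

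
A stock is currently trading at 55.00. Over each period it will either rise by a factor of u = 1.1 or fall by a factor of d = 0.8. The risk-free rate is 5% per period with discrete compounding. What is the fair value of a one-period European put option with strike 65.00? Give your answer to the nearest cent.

6.90

Risk-neutral probability p = (1 + 0.05 − 0.8)/(1.1 − 0.8) = 0.2500/0.3000 = 0.8333
Terminal stock prices: S_u = 60.5, S_d = 44
Terminal payoffs (K − S): max(4.5, 0) = 4.5, max(21, 0) = 21
Node 0 (S = 55): V_0 = 1/1.05·[0.8333·4.5000 + 0.1667·21.0000] = 6.9048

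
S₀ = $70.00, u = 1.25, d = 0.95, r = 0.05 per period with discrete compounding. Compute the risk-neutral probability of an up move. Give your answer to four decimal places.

p = 0.3333

Risk-neutral probability p = (1 + 0.05 − 0.95)/(1.25 − 0.95) = 0.1000/0.3000 = 0.3333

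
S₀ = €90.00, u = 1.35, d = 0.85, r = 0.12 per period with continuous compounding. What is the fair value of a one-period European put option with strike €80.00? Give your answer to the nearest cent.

€1.38

Risk-neutral probability p = (e^0.12 − 0.85)/(1.35 − 0.85) = 0.2775/0.5000 = 0.5550
Terminal stock prices: S_u = 121.5, S_d = 76.5
Terminal payoffs (K − S): max(-41.5, 0) = 0, max(3.5, 0) = 3.5
Node 0 (S = 90): V_0 = e^(−0.12)·[0.5550·0.0000 + 0.4450·3.5000] = 1.3814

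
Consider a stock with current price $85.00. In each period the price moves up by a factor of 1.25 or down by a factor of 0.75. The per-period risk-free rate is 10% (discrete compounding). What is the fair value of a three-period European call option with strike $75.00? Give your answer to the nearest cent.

$31.61

Risk-neutral probability p = (1 + 0.1 − 0.75)/(1.25 − 0.75) = 0.3500/0.5000 = 0.7000
Terminal stock prices: S_uuu = 166, S_uud = 99.61, S_udd = 59.77, S_ddd = 35.86
Terminal payoffs (S − K): max(91.02, 0) = 91.02, max(24.61, 0) = 24.61, max(-15.23, 0) = 0, max(-39.14, 0) = 0
Node uu (S = 132.8): V_uu = 1/1.1·[0.7000·91.0156 + 0.3000·24.6094] = 64.6307
Node ud (S = 79.69): V_ud = 1/1.1·[0.7000·24.6094 + 0.3000·0.0000] = 15.6605
Node dd (S = 47.81): V_dd = 1/1.1·[0.7000·0.0000 + 0.3000·0.0000] = 0.0000
Node u (S = 106.2): V_u = 1/1.1·[0.7000·64.6307 + 0.3000·15.6605] = 45.3997
Node d (S = 63.75): V_d = 1/1.1·[0.7000·15.6605 + 0.3000·0.0000] = 9.9658
Node 0 (S = 85): V_0 = 1/1.1·[0.7000·45.3997 + 0.3000·9.9658] = 31.6086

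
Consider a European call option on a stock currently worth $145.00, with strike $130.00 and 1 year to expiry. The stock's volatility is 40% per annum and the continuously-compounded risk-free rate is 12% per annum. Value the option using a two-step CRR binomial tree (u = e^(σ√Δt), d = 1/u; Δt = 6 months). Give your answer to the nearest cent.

CRR parameters: u = e^(σ√Δt) = e^(0.4·√0.5) = 1.3269, d = 1/u = 0.7536
Per-period rate: rΔt = 0.12·0.5 = 0.06, so R = e^0.06 = 1.0618
Risk-neutral probability p = (e^0.06 − 0.7536)/(1.3269 − 0.7536) = 0.3082/0.5733 = 0.5376
Terminal stock prices: S_uu = 255.3, S_ud = 145, S_dd = 82.36
Terminal payoffs (S − K): max(125.3, 0) = 125.3, max(15, 0) = 15, max(-47.64, 0) = 0
Node u (S = 192.4): V_u = e^(−0.06)·[0.5376·125.2949 + 0.4624·15.0000] = 69.9706
Node d (S = 109.3): V_d = e^(−0.06)·[0.5376·15.0000 + 0.4624·0.0000] = 7.5948
Node 0 (S = 145): V_0 = e^(−0.06)·[0.5376·69.9706 + 0.4624·7.5948] = 38.7344

$38.73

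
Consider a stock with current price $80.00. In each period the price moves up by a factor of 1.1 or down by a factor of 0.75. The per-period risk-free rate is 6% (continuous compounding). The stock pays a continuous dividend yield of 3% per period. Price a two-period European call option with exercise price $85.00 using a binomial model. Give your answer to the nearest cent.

Per-period risk-free factor R = e^0.06 = 1.0618; dividend-adjusted growth = e^(0.06−0.03) = 1.0305.
Risk-neutral probability p = (1.0305 − 0.75)/(1.1 − 0.75) = 0.2805/0.3500 = 0.8013
Terminal stock prices: S_uu = 96.8, S_ud = 66, S_dd = 45
Terminal payoffs (S − K): max(11.8, 0) = 11.8, max(-19, 0) = 0, max(-40, 0) = 0
Node u (S = 88): V_u = e^(−0.06)·[0.8013·11.8000 + 0.1987·0.0000] = 8.9047
Node d (S = 60): V_d = e^(−0.06)·[0.8013·0.0000 + 0.1987·0.0000] = 0.0000
Node 0 (S = 80): V_0 = e^(−0.06)·[0.8013·8.9047 + 0.1987·0.0000] = 6.7198

$6.72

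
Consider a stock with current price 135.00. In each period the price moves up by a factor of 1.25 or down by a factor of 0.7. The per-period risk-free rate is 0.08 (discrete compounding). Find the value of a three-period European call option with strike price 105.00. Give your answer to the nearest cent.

Risk-neutral probability p = (1 + 0.08 − 0.7)/(1.25 − 0.7) = 0.3800/0.5500 = 0.6909
Terminal stock prices: S_uuu = 263.7, S_uud = 147.7, S_udd = 82.69, S_ddd = 46.3
Terminal payoffs (S − K): max(158.7, 0) = 158.7, max(42.66, 0) = 42.66, max(-22.31, 0) = 0, max(-58.7, 0) = 0
Node uu (S = 210.9): V_uu = 1/1.08·[0.6909·158.6719 + 0.3091·42.6562] = 113.7153
Node ud (S = 118.1): V_ud = 1/1.08·[0.6909·42.6562 + 0.3091·0.0000] = 27.2885
Node dd (S = 66.15): V_dd = 1/1.08·[0.6909·0.0000 + 0.3091·0.0000] = 0.0000
Node u (S = 168.8): V_u = 1/1.08·[0.6909·113.7153 + 0.3091·27.2885] = 80.5570
Node d (S = 94.5): V_d = 1/1.08·[0.6909·27.2885 + 0.3091·0.0000] = 17.4573
Node 0 (S = 135): V_0 = 1/1.08·[0.6909·80.5570 + 0.3091·17.4573] = 56.5310

56.53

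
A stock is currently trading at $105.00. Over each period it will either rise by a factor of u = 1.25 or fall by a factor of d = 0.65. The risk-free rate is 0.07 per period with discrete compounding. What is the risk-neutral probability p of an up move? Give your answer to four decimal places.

p = 0.7000

Risk-neutral probability p = (1 + 0.07 − 0.65)/(1.25 − 0.65) = 0.4200/0.6000 = 0.7000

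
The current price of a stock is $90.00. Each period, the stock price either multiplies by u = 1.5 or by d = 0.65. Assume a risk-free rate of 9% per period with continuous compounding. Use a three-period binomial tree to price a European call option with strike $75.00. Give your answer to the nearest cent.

Risk-neutral probability p = (e^0.09 − 0.65)/(1.5 − 0.65) = 0.4442/0.8500 = 0.5226
Terminal stock prices: S_uuu = 303.8, S_uud = 131.6, S_udd = 57.04, S_ddd = 24.72
Terminal payoffs (S − K): max(228.8, 0) = 228.8, max(56.62, 0) = 56.62, max(-17.96, 0) = 0, max(-50.28, 0) = 0
Node uu (S = 202.5): V_uu = e^(−0.09)·[0.5226·228.7500 + 0.4774·56.6250] = 133.9552
Node ud (S = 87.75): V_ud = e^(−0.09)·[0.5226·56.6250 + 0.4774·0.0000] = 27.0431
Node dd (S = 38.03): V_dd = e^(−0.09)·[0.5226·0.0000 + 0.4774·0.0000] = 0.0000
Node u (S = 135): V_u = e^(−0.09)·[0.5226·133.9552 + 0.4774·27.0431] = 75.7748
Node d (S = 58.5): V_d = e^(−0.09)·[0.5226·27.0431 + 0.4774·0.0000] = 12.9153
Node 0 (S = 90): V_0 = e^(−0.09)·[0.5226·75.7748 + 0.4774·12.9153] = 41.8243

$41.82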